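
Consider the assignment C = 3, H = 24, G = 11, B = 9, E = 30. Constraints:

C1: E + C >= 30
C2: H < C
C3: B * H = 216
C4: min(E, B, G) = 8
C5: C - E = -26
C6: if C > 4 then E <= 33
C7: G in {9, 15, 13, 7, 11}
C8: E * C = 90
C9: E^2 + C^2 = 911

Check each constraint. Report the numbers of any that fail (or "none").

C1: E + C = 30 + 3 = 33; 33 ≥ 30  ✓
C2: H = 24, C = 3; 24 ≥ 3 (want <)  ✗
C3: B * H = 9 * 24 = 216  ✓
C4: min(30, 9, 11) = 9, not 8  ✗
C5: C - E = 3 - 30 = -27, not -26  ✗
C6: C = 3, not > 4; antecedent false, conditional vacuously true  ✓
C7: G = 11 is in {9, 15, 13, 7, 11}  ✓
C8: E * C = 30 * 3 = 90  ✓
C9: E^2 + C^2 = 30^2 + 3^2 = 900 + 9 = 909, not 911  ✗

No — constraints 2, 4, 5, 9 are not satisfied.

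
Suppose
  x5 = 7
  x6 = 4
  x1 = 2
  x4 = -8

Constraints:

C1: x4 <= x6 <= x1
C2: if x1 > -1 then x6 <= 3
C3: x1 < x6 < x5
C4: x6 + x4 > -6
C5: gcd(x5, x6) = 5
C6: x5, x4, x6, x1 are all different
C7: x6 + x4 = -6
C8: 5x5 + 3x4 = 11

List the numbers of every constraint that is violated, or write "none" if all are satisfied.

C1: values -8, 4, 2; x6 = 4 is not <= x1 = 2 — violated.
C2: x1 = 2 > -1, so we need x6 ≤ 3; but x6 = 4 > 3 — violated.
C3: values 2 < 4 < 7 — OK.
C4: x6 + x4 = 4 + (-8) = -4; -4 > -6 — OK.
C5: gcd(7, 4) = 1, not 5 — violated.
C6: values 7, -8, 4, 2 are pairwise distinct — OK.
C7: x6 + x4 = 4 + (-8) = -4, not -6 — violated.
C8: 5x5 + 3x4 = 5(7) + 3(-8) = 11 — OK.

The assignment fails constraints 1, 2, 5, and 7.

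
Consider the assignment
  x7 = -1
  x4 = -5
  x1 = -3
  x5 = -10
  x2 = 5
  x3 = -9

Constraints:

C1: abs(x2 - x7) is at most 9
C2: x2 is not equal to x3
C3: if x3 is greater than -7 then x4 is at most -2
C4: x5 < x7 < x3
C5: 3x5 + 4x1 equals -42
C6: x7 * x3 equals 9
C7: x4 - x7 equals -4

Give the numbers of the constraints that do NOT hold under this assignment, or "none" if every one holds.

Constraint 4 is violated.

C1: abs(5 - (-1)) = 6; 6 ≤ 9  ✓
C2: x2 = 5, x3 = -9; distinct  ✓
C3: x3 = -9, not > -7; antecedent false, conditional vacuously true  ✓
C4: values -10, -1, -9; x7 = -1 is not < x3 = -9  ✗
C5: 3x5 + 4x1 = 3(-10) + 4(-3) = -42  ✓
C6: x7 * x3 = -1 * (-9) = 9  ✓
C7: x4 - x7 = -5 - (-1) = -4  ✓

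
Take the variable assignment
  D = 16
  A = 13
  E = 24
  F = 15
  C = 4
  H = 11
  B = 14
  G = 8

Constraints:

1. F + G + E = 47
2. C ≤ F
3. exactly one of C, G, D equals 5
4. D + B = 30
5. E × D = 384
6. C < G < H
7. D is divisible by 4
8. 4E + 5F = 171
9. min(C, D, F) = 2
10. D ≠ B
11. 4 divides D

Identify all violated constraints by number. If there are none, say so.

1. F + G + E = 15 + 8 + 24 = 47 — OK.
2. C = 4, F = 15; 4 ≤ 15 — OK.
3. C=4, G=8, D=16; 0 of them equal 5, not exactly one — violated.
4. D + B = 16 + 14 = 30 — OK.
5. E × D = 24 × 16 = 384 — OK.
6. values 4 < 8 < 11 — OK.
7. 16 / 4 = 4, so 4 divides 16 — OK.
8. 4E + 5F = 4(24) + 5(15) = 171 — OK.
9. min(4, 16, 15) = 4, not 2 — violated.
10. D = 16, B = 14; distinct — OK.
11. 16 / 4 = 4, so 4 divides 16 — OK.

No — constraints 3 and 9 are not satisfied.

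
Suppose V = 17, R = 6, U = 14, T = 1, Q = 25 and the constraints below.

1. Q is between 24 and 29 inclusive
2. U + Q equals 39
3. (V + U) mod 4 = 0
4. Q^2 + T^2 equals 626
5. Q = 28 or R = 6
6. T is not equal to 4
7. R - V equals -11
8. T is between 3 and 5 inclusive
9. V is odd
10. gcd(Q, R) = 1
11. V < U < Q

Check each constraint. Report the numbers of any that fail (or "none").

1. Q = 25 lies in [24, 29] — holds.
2. U + Q = 14 + 25 = 39 — holds.
3. V + U = 31; 31 mod 4 = 3, not 0 — fails.
4. Q^2 + T^2 = 25^2 + 1^2 = 625 + 1 = 626 — holds.
5. Q = 25 ≠ 28, but R = 6 = 6 (second disjunct) — holds.
6. T = 1, and 1 ≠ 4 — holds.
7. R - V = 6 - 17 = -11 — holds.
8. T = 1 is outside [3, 5] — fails.
9. V = 17 is odd — holds.
10. gcd(25, 6) = 1 — holds.
11. values 17, 14, 25; V = 17 is not < U = 14 — fails.

Violated: 3, 8, and 11.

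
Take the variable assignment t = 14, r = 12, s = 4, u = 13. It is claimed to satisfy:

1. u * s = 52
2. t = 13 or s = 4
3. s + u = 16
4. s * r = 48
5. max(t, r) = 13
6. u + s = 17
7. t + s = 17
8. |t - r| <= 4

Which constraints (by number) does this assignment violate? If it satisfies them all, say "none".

Constraints 3, 5, and 7 do not hold.

1. u * s = 13 * 4 = 52 — holds.
2. t = 14 ≠ 13, but s = 4 = 4 (second disjunct) — holds.
3. s + u = 4 + 13 = 17, not 16 — fails.
4. s * r = 4 * 12 = 48 — holds.
5. max(14, 12) = 14, not 13 — fails.
6. u + s = 13 + 4 = 17 — holds.
7. t + s = 14 + 4 = 18, not 17 — fails.
8. |14 - 12| = 2; 2 ≤ 4 — holds.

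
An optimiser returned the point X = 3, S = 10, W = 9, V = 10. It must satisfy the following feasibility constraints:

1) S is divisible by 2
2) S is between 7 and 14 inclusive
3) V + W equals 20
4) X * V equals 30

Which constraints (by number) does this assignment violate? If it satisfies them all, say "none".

1) 10 / 2 = 5, so 2 divides 10  holds
2) S = 10 lies in [7, 14]  holds
3) V + W = 10 + 9 = 19, not 20  fails
4) X * V = 3 * 10 = 30  holds

Violated: 3.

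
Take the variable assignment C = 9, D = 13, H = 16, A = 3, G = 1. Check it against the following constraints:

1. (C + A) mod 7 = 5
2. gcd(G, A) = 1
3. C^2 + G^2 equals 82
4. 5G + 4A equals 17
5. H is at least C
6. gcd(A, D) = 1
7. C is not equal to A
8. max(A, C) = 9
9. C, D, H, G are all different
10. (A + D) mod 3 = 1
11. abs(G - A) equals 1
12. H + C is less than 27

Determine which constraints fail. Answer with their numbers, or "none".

1. C + A = 12; 12 mod 7 = 5  ✔
2. gcd(1, 3) = 1  ✔
3. C^2 + G^2 = 9^2 + 1^2 = 81 + 1 = 82  ✔
4. 5G + 4A = 5(1) + 4(3) = 17  ✔
5. H = 16, C = 9; 16 ≥ 9  ✔
6. gcd(3, 13) = 1  ✔
7. C = 9, A = 3; distinct  ✔
8. max(3, 9) = 9  ✔
9. values 9, 13, 16, 1 are pairwise distinct  ✔
10. A + D = 16; 16 mod 3 = 1  ✔
11. abs(1 - 3) = 2, not 1  ✘
12. H + C = 16 + 9 = 25; 25 < 27  ✔

The assignment fails constraint 11.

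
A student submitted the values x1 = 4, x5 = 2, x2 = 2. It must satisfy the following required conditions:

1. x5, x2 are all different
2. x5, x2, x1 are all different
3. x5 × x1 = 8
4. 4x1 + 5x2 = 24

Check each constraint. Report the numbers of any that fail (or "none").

1. x5 = x2 = 2, not all different  fails
2. x5 = x2 = 2, not all different  fails
3. x5 × x1 = 2 × 4 = 8  holds
4. 4x1 + 5x2 = 4(4) + 5(2) = 26, not 24  fails

Constraints 1, 2, and 4 are violated.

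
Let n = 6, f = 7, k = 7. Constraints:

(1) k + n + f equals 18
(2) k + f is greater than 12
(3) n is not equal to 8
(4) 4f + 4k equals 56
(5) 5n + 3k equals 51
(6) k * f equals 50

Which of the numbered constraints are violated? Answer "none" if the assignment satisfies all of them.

(1) k + n + f = 7 + 6 + 7 = 20, not 18 — violated.
(2) k + f = 7 + 7 = 14; 14 > 12 — satisfied.
(3) n = 6, and 6 ≠ 8 — satisfied.
(4) 4f + 4k = 4(7) + 4(7) = 56 — satisfied.
(5) 5n + 3k = 5(6) + 3(7) = 51 — satisfied.
(6) k * f = 7 * 7 = 49, not 50 — violated.

The assignment fails constraints 1, 6.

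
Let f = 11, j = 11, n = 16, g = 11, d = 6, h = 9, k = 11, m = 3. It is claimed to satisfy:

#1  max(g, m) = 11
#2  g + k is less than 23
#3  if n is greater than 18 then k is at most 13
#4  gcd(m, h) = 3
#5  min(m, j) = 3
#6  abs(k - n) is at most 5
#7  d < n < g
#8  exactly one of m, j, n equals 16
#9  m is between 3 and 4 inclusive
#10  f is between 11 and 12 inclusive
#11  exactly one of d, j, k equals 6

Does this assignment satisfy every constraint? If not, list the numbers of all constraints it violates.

#1 max(11, 3) = 11  holds
#2 g + k = 11 + 11 = 22; 22 < 23  holds
#3 n = 16, not > 18; antecedent false, conditional vacuously true  holds
#4 gcd(3, 9) = 3  holds
#5 min(3, 11) = 3  holds
#6 abs(11 - 16) = 5; 5 ≤ 5  holds
#7 values 6, 16, 11; n = 16 is not < g = 11  fails
#8 m=3, j=11, n=16; 1 of them equals 16  holds
#9 m = 3 lies in [3, 4]  holds
#10 f = 11 lies in [11, 12]  holds
#11 d=6, j=11, k=11; 1 of them equals 6  holds

Constraint 7 is violated.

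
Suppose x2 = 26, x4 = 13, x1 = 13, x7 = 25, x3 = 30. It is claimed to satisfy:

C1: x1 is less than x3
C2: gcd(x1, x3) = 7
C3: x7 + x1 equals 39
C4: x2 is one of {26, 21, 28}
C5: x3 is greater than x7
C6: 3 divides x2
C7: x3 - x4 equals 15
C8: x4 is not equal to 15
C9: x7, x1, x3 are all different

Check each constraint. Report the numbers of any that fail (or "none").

No — constraints 2, 3, 6, 7 are not satisfied.

C1: x1 = 13, x3 = 30; 13 < 30 — holds.
C2: gcd(13, 30) = 1, not 7 — fails.
C3: x7 + x1 = 25 + 13 = 38, not 39 — fails.
C4: x2 = 26 is in {26, 21, 28} — holds.
C5: x3 = 30, x7 = 25; 30 > 25 — holds.
C6: 26 = 3*8 + 2, so 3 does not divide 26 — fails.
C7: x3 - x4 = 30 - 13 = 17, not 15 — fails.
C8: x4 = 13, and 13 ≠ 15 — holds.
C9: values 25, 13, 30 are pairwise distinct — holds.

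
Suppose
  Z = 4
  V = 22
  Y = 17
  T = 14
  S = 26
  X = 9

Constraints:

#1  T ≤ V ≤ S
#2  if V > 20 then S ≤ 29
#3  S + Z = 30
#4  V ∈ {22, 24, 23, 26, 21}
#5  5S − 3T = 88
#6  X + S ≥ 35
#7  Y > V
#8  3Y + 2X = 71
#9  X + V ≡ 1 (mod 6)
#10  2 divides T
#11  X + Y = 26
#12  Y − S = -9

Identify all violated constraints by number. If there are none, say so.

Constraints 7 and 8 do not hold.

#1 values 14 ≤ 22 ≤ 26  ✓
#2 V = 22 > 20, so we need S ≤ 29; S = 26 ≤ 29  ✓
#3 S + Z = 26 + 4 = 30  ✓
#4 V = 22 is in {22, 24, 23, 26, 21}  ✓
#5 5S − 3T = 5(26) − 3(14) = 88  ✓
#6 X + S = 9 + 26 = 35; 35 ≥ 35  ✓
#7 Y = 17, V = 22; 17 ≤ 22 (want >)  ✗
#8 3Y + 2X = 3(17) + 2(9) = 69, not 71  ✗
#9 X + V = 31; 31 mod 6 = 1  ✓
#10 14 / 2 = 7, so 2 divides 14  ✓
#11 X + Y = 9 + 17 = 26  ✓
#12 Y − S = 17 − 26 = -9  ✓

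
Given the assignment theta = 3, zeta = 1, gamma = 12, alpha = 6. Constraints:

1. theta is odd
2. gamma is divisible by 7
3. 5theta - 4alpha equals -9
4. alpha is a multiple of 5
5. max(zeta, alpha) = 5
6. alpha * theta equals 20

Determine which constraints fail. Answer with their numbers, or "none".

Violated: 2, 4, 5, and 6.

1. theta = 3 is odd  true
2. 12 = 7*1 + 5, so 7 does not divide 12  false
3. 5theta - 4alpha = 5(3) - 4(6) = -9  true
4. 6 = 5*1 + 1, so 5 does not divide 6  false
5. max(1, 6) = 6, not 5  false
6. alpha * theta = 6 * 3 = 18, not 20  false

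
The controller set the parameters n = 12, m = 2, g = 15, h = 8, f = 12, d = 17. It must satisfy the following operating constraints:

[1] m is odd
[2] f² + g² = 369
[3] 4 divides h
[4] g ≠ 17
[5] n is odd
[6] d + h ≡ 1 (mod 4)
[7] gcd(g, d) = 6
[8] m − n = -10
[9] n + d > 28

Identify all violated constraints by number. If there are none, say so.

The assignment fails constraints 1, 5, and 7.

[1] m = 2 is even — fails.
[2] f² + g² = 12² + 15² = 144 + 225 = 369 — holds.
[3] 8 / 4 = 2, so 4 divides 8 — holds.
[4] g = 15, and 15 ≠ 17 — holds.
[5] n = 12 is even — fails.
[6] d + h = 25; 25 mod 4 = 1 — holds.
[7] gcd(15, 17) = 1, not 6 — fails.
[8] m − n = 2 − 12 = -10 — holds.
[9] n + d = 12 + 17 = 29; 29 > 28 — holds.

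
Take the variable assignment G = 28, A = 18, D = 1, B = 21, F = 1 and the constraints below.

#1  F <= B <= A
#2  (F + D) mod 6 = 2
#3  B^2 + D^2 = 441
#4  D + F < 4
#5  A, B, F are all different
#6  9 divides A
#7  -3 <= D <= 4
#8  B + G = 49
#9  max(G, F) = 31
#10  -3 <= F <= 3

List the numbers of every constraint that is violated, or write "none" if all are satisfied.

Violated: 1, 3, 9.

#1 values 1, 21, 18; B = 21 is not <= A = 18 — fails.
#2 F + D = 2; 2 mod 6 = 2 — holds.
#3 B^2 + D^2 = 21^2 + 1^2 = 441 + 1 = 442, not 441 — fails.
#4 D + F = 1 + 1 = 2; 2 < 4 — holds.
#5 values 18, 21, 1 are pairwise distinct — holds.
#6 18 / 9 = 2, so 9 divides 18 — holds.
#7 D = 1 lies in [-3, 4] — holds.
#8 B + G = 21 + 28 = 49 — holds.
#9 max(28, 1) = 28, not 31 — fails.
#10 F = 1 lies in [-3, 3] — holds.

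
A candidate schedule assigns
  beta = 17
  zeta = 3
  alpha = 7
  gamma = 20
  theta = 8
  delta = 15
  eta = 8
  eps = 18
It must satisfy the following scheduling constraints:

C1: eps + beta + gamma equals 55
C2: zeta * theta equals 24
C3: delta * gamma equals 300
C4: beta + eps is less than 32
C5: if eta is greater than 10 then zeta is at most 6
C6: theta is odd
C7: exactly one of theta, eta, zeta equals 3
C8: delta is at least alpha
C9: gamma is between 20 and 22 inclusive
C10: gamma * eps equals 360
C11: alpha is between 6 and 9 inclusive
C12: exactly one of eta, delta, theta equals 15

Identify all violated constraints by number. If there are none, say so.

C1: eps + beta + gamma = 18 + 17 + 20 = 55 — OK.
C2: zeta * theta = 3 * 8 = 24 — OK.
C3: delta * gamma = 15 * 20 = 300 — OK.
C4: beta + eps = 17 + 18 = 35; 35 ≥ 32, bound 32 not met — violated.
C5: eta = 8, not > 10; antecedent false, conditional vacuously true — OK.
C6: theta = 8 is even — violated.
C7: theta=8, eta=8, zeta=3; 1 of them equals 3 — OK.
C8: delta = 15, alpha = 7; 15 ≥ 7 — OK.
C9: gamma = 20 lies in [20, 22] — OK.
C10: gamma * eps = 20 * 18 = 360 — OK.
C11: alpha = 7 lies in [6, 9] — OK.
C12: eta=8, delta=15, theta=8; 1 of them equals 15 — OK.

The assignment fails constraints 4 and 6.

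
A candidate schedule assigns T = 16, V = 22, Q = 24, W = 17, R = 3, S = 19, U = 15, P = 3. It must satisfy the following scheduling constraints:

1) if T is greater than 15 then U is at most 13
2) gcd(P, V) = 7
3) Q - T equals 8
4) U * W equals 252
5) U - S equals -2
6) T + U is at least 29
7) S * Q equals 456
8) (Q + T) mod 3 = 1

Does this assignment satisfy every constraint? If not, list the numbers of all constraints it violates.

Violated: 1, 2, 4, and 5.

1) T = 16 > 15, so we need U ≤ 13; but U = 15 > 13 — fails.
2) gcd(3, 22) = 1, not 7 — fails.
3) Q - T = 24 - 16 = 8 — holds.
4) U * W = 15 * 17 = 255, not 252 — fails.
5) U - S = 15 - 19 = -4, not -2 — fails.
6) T + U = 16 + 15 = 31; 31 ≥ 29 — holds.
7) S * Q = 19 * 24 = 456 — holds.
8) Q + T = 40; 40 mod 3 = 1 — holds.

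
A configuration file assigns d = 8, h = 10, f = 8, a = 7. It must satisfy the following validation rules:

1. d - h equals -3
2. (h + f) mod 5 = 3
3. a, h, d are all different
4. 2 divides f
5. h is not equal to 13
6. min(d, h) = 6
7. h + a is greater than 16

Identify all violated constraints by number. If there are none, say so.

1. d - h = 8 - 10 = -2, not -3 — violated.
2. h + f = 18; 18 mod 5 = 3 — OK.
3. values 7, 10, 8 are pairwise distinct — OK.
4. 8 / 2 = 4, so 2 divides 8 — OK.
5. h = 10, and 10 ≠ 13 — OK.
6. min(8, 10) = 8, not 6 — violated.
7. h + a = 10 + 7 = 17; 17 > 16 — OK.

The assignment fails constraints 1 and 6.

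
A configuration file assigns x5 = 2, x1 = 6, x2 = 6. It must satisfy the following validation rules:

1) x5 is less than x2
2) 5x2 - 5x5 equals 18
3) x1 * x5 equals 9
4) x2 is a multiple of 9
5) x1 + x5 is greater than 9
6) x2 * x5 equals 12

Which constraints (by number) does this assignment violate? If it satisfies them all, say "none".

Constraints 2, 3, 4, 5 do not hold.

1) x5 = 2, x2 = 6; 2 < 6  OK
2) 5x2 - 5x5 = 5(6) - 5(2) = 20, not 18  FAIL
3) x1 * x5 = 6 * 2 = 12, not 9  FAIL
4) 6 = 9*0 + 6, so 9 does not divide 6  FAIL
5) x1 + x5 = 6 + 2 = 8; 8 ≤ 9, bound 9 not met  FAIL
6) x2 * x5 = 6 * 2 = 12  OK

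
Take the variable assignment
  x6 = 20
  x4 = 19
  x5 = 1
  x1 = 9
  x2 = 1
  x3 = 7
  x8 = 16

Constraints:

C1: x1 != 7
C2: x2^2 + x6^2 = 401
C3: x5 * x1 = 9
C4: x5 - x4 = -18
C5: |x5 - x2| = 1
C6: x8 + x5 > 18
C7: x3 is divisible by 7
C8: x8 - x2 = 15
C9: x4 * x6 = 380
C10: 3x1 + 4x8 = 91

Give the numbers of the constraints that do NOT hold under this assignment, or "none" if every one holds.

C1: x1 = 9, and 9 ≠ 7 — satisfied.
C2: x2^2 + x6^2 = 1^2 + 20^2 = 1 + 400 = 401 — satisfied.
C3: x5 * x1 = 1 * 9 = 9 — satisfied.
C4: x5 - x4 = 1 - 19 = -18 — satisfied.
C5: |1 - 1| = 0, not 1 — violated.
C6: x8 + x5 = 16 + 1 = 17; 17 ≤ 18, bound 18 not met — violated.
C7: 7 / 7 = 1, so 7 divides 7 — satisfied.
C8: x8 - x2 = 16 - 1 = 15 — satisfied.
C9: x4 * x6 = 19 * 20 = 380 — satisfied.
C10: 3x1 + 4x8 = 3(9) + 4(16) = 91 — satisfied.

The assignment fails constraints 5, 6.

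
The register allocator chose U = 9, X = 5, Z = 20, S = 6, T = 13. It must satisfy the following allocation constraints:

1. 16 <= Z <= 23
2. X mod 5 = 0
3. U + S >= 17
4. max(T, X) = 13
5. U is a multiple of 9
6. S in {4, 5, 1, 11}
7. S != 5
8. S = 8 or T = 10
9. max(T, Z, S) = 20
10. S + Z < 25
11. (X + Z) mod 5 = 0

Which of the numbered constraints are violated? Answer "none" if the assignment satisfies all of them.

1. Z = 20 lies in [16, 23] — satisfied.
2. 5 mod 5 = 0 — satisfied.
3. U + S = 9 + 6 = 15; 15 < 17, bound 17 not met — violated.
4. max(13, 5) = 13 — satisfied.
5. 9 / 9 = 1, so 9 divides 9 — satisfied.
6. S = 6 is not in {4, 5, 1, 11} — violated.
7. S = 6, and 6 ≠ 5 — satisfied.
8. S = 6 ≠ 8 and T = 13 ≠ 10; both disjuncts false — violated.
9. max(13, 20, 6) = 20 — satisfied.
10. S + Z = 6 + 20 = 26; 26 ≥ 25, bound 25 not met — violated.
11. X + Z = 25; 25 mod 5 = 0 — satisfied.

Violated: 3, 6, 8, and 10.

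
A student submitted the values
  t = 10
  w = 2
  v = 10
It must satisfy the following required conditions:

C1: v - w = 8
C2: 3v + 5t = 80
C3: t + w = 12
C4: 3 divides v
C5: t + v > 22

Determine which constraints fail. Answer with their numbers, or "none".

Violated: 4 and 5.

C1: v - w = 10 - 2 = 8  holds
C2: 3v + 5t = 3(10) + 5(10) = 80  holds
C3: t + w = 10 + 2 = 12  holds
C4: 10 = 3*3 + 1, so 3 does not divide 10  fails
C5: t + v = 10 + 10 = 20; 20 ≤ 22, bound 22 not met  fails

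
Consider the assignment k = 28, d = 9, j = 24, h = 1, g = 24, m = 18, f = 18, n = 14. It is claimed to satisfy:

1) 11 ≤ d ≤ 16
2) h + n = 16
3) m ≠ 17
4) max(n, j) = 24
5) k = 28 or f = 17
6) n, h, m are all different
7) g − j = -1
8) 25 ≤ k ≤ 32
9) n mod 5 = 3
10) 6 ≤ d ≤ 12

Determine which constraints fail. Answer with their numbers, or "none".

1) d = 9 is outside [11, 16]  FAIL
2) h + n = 1 + 14 = 15, not 16  FAIL
3) m = 18, and 18 ≠ 17  OK
4) max(14, 24) = 24  OK
5) k = 28 = 28 (first disjunct)  OK
6) values 14, 1, 18 are pairwise distinct  OK
7) g − j = 24 − 24 = 0, not -1  FAIL
8) k = 28 lies in [25, 32]  OK
9) 14 mod 5 = 4, not 3  FAIL
10) d = 9 lies in [6, 12]  OK

Constraints 1, 2, 7, 9 do not hold.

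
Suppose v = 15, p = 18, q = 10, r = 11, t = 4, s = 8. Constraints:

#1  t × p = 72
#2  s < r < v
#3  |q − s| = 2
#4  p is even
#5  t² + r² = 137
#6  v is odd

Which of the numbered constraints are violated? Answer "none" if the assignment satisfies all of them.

The assignment satisfies every constraint.

#1 t × p = 4 × 18 = 72  ✔
#2 values 8 < 11 < 15  ✔
#3 |10 − 8| = 2  ✔
#4 p = 18 is even  ✔
#5 t² + r² = 4² + 11² = 16 + 121 = 137  ✔
#6 v = 15 is odd  ✔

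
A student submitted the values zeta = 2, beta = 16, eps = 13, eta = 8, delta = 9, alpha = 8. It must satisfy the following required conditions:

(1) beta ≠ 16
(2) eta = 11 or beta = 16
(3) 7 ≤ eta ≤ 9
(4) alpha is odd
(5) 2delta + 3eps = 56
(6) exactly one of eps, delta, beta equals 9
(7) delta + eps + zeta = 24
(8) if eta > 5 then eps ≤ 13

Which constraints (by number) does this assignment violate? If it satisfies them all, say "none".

The assignment fails constraints 1, 4, 5.

(1) beta = 16, but 16 is required to differ  no
(2) eta = 8 ≠ 11, but beta = 16 = 16 (second disjunct)  yes
(3) eta = 8 lies in [7, 9]  yes
(4) alpha = 8 is even  no
(5) 2delta + 3eps = 2(9) + 3(13) = 57, not 56  no
(6) eps=13, delta=9, beta=16; 1 of them equals 9  yes
(7) delta + eps + zeta = 9 + 13 + 2 = 24  yes
(8) eta = 8 > 5, so we need eps ≤ 13; eps = 13 ≤ 13  yes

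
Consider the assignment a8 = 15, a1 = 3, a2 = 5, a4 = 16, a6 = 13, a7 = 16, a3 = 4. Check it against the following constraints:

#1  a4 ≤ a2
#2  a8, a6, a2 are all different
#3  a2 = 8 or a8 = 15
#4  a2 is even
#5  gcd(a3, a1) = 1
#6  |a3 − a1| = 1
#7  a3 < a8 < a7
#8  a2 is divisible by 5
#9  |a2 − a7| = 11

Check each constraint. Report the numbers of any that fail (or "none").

Constraints 1, 4 do not hold.

#1 a4 = 16, a2 = 5; 16 > 5 (want ≤) — fails.
#2 values 15, 13, 5 are pairwise distinct — holds.
#3 a2 = 5 ≠ 8, but a8 = 15 = 15 (second disjunct) — holds.
#4 a2 = 5 is odd — fails.
#5 gcd(4, 3) = 1 — holds.
#6 |4 − 3| = 1 — holds.
#7 values 4 < 15 < 16 — holds.
#8 5 / 5 = 1, so 5 divides 5 — holds.
#9 |5 − 16| = 11 — holds.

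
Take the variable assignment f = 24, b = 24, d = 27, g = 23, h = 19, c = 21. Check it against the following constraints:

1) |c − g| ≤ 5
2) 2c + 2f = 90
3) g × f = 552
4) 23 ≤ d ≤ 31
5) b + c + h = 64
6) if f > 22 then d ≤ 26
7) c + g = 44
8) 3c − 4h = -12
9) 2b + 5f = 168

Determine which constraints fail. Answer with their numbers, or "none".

The assignment fails constraints 6 and 8.

1) |21 − 23| = 2; 2 ≤ 5  OK
2) 2c + 2f = 2(21) + 2(24) = 90  OK
3) g × f = 23 × 24 = 552  OK
4) d = 27 lies in [23, 31]  OK
5) b + c + h = 24 + 21 + 19 = 64  OK
6) f = 24 > 22, so we need d ≤ 26; but d = 27 > 26  FAIL
7) c + g = 21 + 23 = 44  OK
8) 3c − 4h = 3(21) − 4(19) = -13, not -12  FAIL
9) 2b + 5f = 2(24) + 5(24) = 168  OK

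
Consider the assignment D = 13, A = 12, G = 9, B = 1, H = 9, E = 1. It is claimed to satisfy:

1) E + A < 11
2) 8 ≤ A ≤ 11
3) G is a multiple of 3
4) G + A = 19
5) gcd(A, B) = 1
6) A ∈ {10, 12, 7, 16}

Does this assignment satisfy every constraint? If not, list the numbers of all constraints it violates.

1) E + A = 1 + 12 = 13; 13 ≥ 11, bound 11 not met — violated.
2) A = 12 is outside [8, 11] — violated.
3) 9 / 3 = 3, so 3 divides 9 — OK.
4) G + A = 9 + 12 = 21, not 19 — violated.
5) gcd(12, 1) = 1 — OK.
6) A = 12 is in {10, 12, 7, 16} — OK.

Constraints 1, 2, 4 do not hold.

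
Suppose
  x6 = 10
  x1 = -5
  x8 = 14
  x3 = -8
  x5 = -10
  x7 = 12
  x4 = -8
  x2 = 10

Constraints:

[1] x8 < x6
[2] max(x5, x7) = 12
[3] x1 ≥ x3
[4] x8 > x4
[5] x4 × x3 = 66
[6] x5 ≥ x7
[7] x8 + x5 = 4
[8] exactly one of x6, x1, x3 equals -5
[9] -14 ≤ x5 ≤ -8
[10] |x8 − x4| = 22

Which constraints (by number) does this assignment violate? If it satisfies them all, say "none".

[1] x8 = 14, x6 = 10; 14 ≥ 10 (want <)  ✘
[2] max(-10, 12) = 12  ✔
[3] x1 = -5, x3 = -8; -5 ≥ -8  ✔
[4] x8 = 14, x4 = -8; 14 > -8  ✔
[5] x4 × x3 = -8 × (-8) = 64, not 66  ✘
[6] x5 = -10, x7 = 12; -10 < 12 (want ≥)  ✘
[7] x8 + x5 = 14 + (-10) = 4  ✔
[8] x6=10, x1=-5, x3=-8; 1 of them equals -5  ✔
[9] x5 = -10 lies in [-14, -8]  ✔
[10] |14 − (-8)| = 22  ✔

No — constraints 1, 5, 6 are not satisfied.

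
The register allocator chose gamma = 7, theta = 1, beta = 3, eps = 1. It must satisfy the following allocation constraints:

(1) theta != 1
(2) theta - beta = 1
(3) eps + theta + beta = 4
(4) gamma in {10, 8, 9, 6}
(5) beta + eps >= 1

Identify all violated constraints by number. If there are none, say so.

No — constraints 1, 2, 3, and 4 are not satisfied.

(1) theta = 1, but 1 is required to differ  no
(2) theta - beta = 1 - 3 = -2, not 1  no
(3) eps + theta + beta = 1 + 1 + 3 = 5, not 4  no
(4) gamma = 7 is not in {10, 8, 9, 6}  no
(5) beta + eps = 3 + 1 = 4; 4 ≥ 1  yes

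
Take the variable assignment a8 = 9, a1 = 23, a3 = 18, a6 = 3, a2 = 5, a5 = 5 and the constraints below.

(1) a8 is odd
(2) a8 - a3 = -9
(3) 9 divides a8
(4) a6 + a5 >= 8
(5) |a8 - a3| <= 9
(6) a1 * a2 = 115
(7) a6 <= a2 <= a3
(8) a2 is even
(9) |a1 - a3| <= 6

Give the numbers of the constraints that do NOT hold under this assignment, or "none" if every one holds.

No — constraint 8 is not satisfied.

(1) a8 = 9 is odd  ✔
(2) a8 - a3 = 9 - 18 = -9  ✔
(3) 9 / 9 = 1, so 9 divides 9  ✔
(4) a6 + a5 = 3 + 5 = 8; 8 ≥ 8  ✔
(5) |9 - 18| = 9; 9 ≤ 9  ✔
(6) a1 * a2 = 23 * 5 = 115  ✔
(7) values 3 <= 5 <= 18  ✔
(8) a2 = 5 is odd  ✘
(9) |23 - 18| = 5; 5 ≤ 6  ✔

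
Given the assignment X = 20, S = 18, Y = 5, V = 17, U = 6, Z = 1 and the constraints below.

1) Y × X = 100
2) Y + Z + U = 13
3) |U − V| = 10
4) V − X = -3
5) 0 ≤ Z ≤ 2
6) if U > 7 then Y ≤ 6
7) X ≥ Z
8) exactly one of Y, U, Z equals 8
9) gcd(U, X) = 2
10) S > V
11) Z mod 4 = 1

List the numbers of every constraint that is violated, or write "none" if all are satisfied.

1) Y × X = 5 × 20 = 100 — OK.
2) Y + Z + U = 5 + 1 + 6 = 12, not 13 — violated.
3) |6 − 17| = 11, not 10 — violated.
4) V − X = 17 − 20 = -3 — OK.
5) Z = 1 lies in [0, 2] — OK.
6) U = 6, not > 7; antecedent false, conditional vacuously true — OK.
7) X = 20, Z = 1; 20 ≥ 1 — OK.
8) Y=5, U=6, Z=1; 0 of them equal 8, not exactly one — violated.
9) gcd(6, 20) = 2 — OK.
10) S = 18, V = 17; 18 > 17 — OK.
11) 1 mod 4 = 1 — OK.

Violated: 2, 3, and 8.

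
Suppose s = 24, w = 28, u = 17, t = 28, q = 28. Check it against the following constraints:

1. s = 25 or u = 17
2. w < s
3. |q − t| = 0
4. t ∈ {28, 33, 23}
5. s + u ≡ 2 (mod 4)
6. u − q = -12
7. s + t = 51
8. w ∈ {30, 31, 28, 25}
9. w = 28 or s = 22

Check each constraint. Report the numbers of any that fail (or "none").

1. s = 24 ≠ 25, but u = 17 = 17 (second disjunct)  ✓
2. w = 28, s = 24; 28 ≥ 24 (want <)  ✗
3. |28 − 28| = 0  ✓
4. t = 28 is in {28, 33, 23}  ✓
5. s + u = 41; 41 mod 4 = 1, not 2  ✗
6. u − q = 17 − 28 = -11, not -12  ✗
7. s + t = 24 + 28 = 52, not 51  ✗
8. w = 28 is in {30, 31, 28, 25}  ✓
9. w = 28 = 28 (first disjunct)  ✓

No — constraints 2, 5, 6, 7 are not satisfied.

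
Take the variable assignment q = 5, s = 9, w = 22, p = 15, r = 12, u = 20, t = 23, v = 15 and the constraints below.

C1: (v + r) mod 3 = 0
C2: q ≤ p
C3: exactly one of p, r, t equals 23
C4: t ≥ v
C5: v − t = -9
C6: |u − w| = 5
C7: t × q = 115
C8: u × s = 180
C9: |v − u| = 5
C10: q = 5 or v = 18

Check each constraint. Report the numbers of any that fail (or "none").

C1: v + r = 27; 27 mod 3 = 0 — holds.
C2: q = 5, p = 15; 5 ≤ 15 — holds.
C3: p=15, r=12, t=23; 1 of them equals 23 — holds.
C4: t = 23, v = 15; 23 ≥ 15 — holds.
C5: v − t = 15 − 23 = -8, not -9 — does not hold.
C6: |20 − 22| = 2, not 5 — does not hold.
C7: t × q = 23 × 5 = 115 — holds.
C8: u × s = 20 × 9 = 180 — holds.
C9: |15 − 20| = 5 — holds.
C10: q = 5 = 5 (first disjunct) — holds.

Constraints 5, 6 are violated.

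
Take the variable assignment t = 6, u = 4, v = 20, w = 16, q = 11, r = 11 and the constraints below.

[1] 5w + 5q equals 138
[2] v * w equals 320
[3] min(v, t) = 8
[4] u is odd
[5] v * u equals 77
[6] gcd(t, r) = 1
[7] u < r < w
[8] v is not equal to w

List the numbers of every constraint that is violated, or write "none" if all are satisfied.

The assignment fails constraints 1, 3, 4, 5.

[1] 5w + 5q = 5(16) + 5(11) = 135, not 138 — violated.
[2] v * w = 20 * 16 = 320 — OK.
[3] min(20, 6) = 6, not 8 — violated.
[4] u = 4 is even — violated.
[5] v * u = 20 * 4 = 80, not 77 — violated.
[6] gcd(6, 11) = 1 — OK.
[7] values 4 < 11 < 16 — OK.
[8] v = 20, w = 16; distinct — OK.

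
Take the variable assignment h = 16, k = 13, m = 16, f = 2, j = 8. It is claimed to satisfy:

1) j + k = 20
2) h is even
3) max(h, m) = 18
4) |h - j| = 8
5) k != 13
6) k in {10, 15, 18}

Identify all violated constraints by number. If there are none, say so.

1) j + k = 8 + 13 = 21, not 20  ✘
2) h = 16 is even  ✔
3) max(16, 16) = 16, not 18  ✘
4) |16 - 8| = 8  ✔
5) k = 13, but 13 is required to differ  ✘
6) k = 13 is not in {10, 15, 18}  ✘

Constraints 1, 3, 5, and 6 do not hold.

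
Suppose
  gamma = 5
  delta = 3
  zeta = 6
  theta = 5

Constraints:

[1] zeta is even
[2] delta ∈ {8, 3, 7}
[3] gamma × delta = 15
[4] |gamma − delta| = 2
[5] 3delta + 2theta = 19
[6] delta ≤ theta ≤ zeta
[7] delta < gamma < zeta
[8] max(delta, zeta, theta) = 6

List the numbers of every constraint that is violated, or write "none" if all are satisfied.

[1] zeta = 6 is even  yes
[2] delta = 3 is in {8, 3, 7}  yes
[3] gamma × delta = 5 × 3 = 15  yes
[4] |5 − 3| = 2  yes
[5] 3delta + 2theta = 3(3) + 2(5) = 19  yes
[6] values 3 ≤ 5 ≤ 6  yes
[7] values 3 < 5 < 6  yes
[8] max(3, 6, 5) = 6  yes

No violations.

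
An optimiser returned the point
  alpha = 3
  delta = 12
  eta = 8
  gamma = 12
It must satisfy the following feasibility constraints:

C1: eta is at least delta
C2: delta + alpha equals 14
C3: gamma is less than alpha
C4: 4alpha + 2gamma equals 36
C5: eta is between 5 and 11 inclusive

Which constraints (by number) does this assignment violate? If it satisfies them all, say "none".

Constraints 1, 2, and 3 are violated.

C1: eta = 8, delta = 12; 8 < 12 (want ≥) — fails.
C2: delta + alpha = 12 + 3 = 15, not 14 — fails.
C3: gamma = 12, alpha = 3; 12 ≥ 3 (want <) — fails.
C4: 4alpha + 2gamma = 4(3) + 2(12) = 36 — holds.
C5: eta = 8 lies in [5, 11] — holds.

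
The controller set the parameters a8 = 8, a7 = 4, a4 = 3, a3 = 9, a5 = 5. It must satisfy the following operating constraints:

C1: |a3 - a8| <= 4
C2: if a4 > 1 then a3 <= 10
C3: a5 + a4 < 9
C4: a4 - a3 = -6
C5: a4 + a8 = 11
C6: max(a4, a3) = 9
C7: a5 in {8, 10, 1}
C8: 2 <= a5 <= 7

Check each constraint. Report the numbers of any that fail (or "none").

C1: |9 - 8| = 1; 1 ≤ 4  yes
C2: a4 = 3 > 1, so we need a3 ≤ 10; a3 = 9 ≤ 10  yes
C3: a5 + a4 = 5 + 3 = 8; 8 < 9  yes
C4: a4 - a3 = 3 - 9 = -6  yes
C5: a4 + a8 = 3 + 8 = 11  yes
C6: max(3, 9) = 9  yes
C7: a5 = 5 is not in {8, 10, 1}  no
C8: a5 = 5 lies in [2, 7]  yes

Violated: 7.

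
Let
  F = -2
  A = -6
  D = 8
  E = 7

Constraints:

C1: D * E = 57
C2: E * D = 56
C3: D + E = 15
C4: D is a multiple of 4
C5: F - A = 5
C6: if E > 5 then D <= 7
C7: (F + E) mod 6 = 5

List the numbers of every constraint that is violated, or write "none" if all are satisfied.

Violated: 1, 5, 6.

C1: D * E = 8 * 7 = 56, not 57 — violated.
C2: E * D = 7 * 8 = 56 — OK.
C3: D + E = 8 + 7 = 15 — OK.
C4: 8 / 4 = 2, so 4 divides 8 — OK.
C5: F - A = -2 - (-6) = 4, not 5 — violated.
C6: E = 7 > 5, so we need D ≤ 7; but D = 8 > 7 — violated.
C7: F + E = 5; 5 mod 6 = 5 — OK.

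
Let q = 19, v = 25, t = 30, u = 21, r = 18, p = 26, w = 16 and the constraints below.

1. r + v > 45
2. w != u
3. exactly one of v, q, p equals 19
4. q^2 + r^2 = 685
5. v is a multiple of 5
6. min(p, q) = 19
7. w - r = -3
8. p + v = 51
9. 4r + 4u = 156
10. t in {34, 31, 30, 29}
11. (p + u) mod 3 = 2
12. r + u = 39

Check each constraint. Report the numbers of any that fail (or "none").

1. r + v = 18 + 25 = 43; 43 ≤ 45, bound 45 not met  false
2. w = 16, u = 21; distinct  true
3. v=25, q=19, p=26; 1 of them equals 19  true
4. q^2 + r^2 = 19^2 + 18^2 = 361 + 324 = 685  true
5. 25 / 5 = 5, so 5 divides 25  true
6. min(26, 19) = 19  true
7. w - r = 16 - 18 = -2, not -3  false
8. p + v = 26 + 25 = 51  true
9. 4r + 4u = 4(18) + 4(21) = 156  true
10. t = 30 is in {34, 31, 30, 29}  true
11. p + u = 47; 47 mod 3 = 2  true
12. r + u = 18 + 21 = 39  true

No — constraints 1 and 7 are not satisfied.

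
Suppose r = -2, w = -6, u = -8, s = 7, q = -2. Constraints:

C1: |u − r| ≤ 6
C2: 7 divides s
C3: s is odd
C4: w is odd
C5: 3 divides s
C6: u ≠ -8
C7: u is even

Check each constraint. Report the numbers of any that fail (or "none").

C1: |-8 − (-2)| = 6; 6 ≤ 6 — holds.
C2: 7 / 7 = 1, so 7 divides 7 — holds.
C3: s = 7 is odd — holds.
C4: w = -6 is even — does not hold.
C5: 7 = 3×2 + 1, so 3 does not divide 7 — does not hold.
C6: u = -8, but -8 is required to differ — does not hold.
C7: u = -8 is even — holds.

Constraints 4, 5, and 6 are violated.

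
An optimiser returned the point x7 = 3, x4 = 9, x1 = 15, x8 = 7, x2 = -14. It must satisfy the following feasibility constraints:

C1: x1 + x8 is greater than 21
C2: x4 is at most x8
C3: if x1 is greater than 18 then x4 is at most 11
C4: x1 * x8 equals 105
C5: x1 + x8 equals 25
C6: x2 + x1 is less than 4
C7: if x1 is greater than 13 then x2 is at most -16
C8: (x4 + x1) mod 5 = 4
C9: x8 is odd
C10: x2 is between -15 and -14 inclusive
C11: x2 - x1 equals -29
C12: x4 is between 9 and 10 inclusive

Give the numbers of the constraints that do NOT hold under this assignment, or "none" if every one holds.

Constraints 2, 5, 7 do not hold.

C1: x1 + x8 = 15 + 7 = 22; 22 > 21 — holds.
C2: x4 = 9, x8 = 7; 9 > 7 (want ≤) — does not hold.
C3: x1 = 15, not > 18; antecedent false, conditional vacuously true — holds.
C4: x1 * x8 = 15 * 7 = 105 — holds.
C5: x1 + x8 = 15 + 7 = 22, not 25 — does not hold.
C6: x2 + x1 = -14 + 15 = 1; 1 < 4 — holds.
C7: x1 = 15 > 13, so we need x2 ≤ -16; but x2 = -14 > -16 — does not hold.
C8: x4 + x1 = 24; 24 mod 5 = 4 — holds.
C9: x8 = 7 is odd — holds.
C10: x2 = -14 lies in [-15, -14] — holds.
C11: x2 - x1 = -14 - 15 = -29 — holds.
C12: x4 = 9 lies in [9, 10] — holds.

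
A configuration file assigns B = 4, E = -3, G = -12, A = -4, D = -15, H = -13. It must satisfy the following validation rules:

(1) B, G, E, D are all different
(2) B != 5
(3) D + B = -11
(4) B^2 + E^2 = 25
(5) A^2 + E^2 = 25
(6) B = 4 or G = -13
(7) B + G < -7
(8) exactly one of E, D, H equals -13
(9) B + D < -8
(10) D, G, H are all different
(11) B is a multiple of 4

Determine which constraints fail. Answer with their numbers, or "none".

(1) values 4, -12, -3, -15 are pairwise distinct — holds.
(2) B = 4, and 4 ≠ 5 — holds.
(3) D + B = -15 + 4 = -11 — holds.
(4) B^2 + E^2 = 4^2 + (-3)^2 = 16 + 9 = 25 — holds.
(5) A^2 + E^2 = (-4)^2 + (-3)^2 = 16 + 9 = 25 — holds.
(6) B = 4 = 4 (first disjunct) — holds.
(7) B + G = 4 + (-12) = -8; -8 < -7 — holds.
(8) E=-3, D=-15, H=-13; 1 of them equals -13 — holds.
(9) B + D = 4 + (-15) = -11; -11 < -8 — holds.
(10) values -15, -12, -13 are pairwise distinct — holds.
(11) 4 / 4 = 1, so 4 divides 4 — holds.

None — every constraint holds.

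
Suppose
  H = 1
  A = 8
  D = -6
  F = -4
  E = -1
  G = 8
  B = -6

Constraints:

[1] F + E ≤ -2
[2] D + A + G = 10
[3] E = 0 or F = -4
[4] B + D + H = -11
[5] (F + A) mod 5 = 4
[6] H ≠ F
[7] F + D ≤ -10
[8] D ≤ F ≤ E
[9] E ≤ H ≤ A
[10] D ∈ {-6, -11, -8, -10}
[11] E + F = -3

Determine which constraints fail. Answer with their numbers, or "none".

[1] F + E = -4 + (-1) = -5; -5 ≤ -2  true
[2] D + A + G = -6 + 8 + 8 = 10  true
[3] E = -1 ≠ 0, but F = -4 = -4 (second disjunct)  true
[4] B + D + H = -6 + (-6) + 1 = -11  true
[5] F + A = 4; 4 mod 5 = 4  true
[6] H = 1, F = -4; distinct  true
[7] F + D = -4 + (-6) = -10; -10 ≤ -10  true
[8] values -6 ≤ -4 ≤ -1  true
[9] values -1 ≤ 1 ≤ 8  true
[10] D = -6 is in {-6, -11, -8, -10}  true
[11] E + F = -1 + (-4) = -5, not -3  false

No — constraint 11 is not satisfied.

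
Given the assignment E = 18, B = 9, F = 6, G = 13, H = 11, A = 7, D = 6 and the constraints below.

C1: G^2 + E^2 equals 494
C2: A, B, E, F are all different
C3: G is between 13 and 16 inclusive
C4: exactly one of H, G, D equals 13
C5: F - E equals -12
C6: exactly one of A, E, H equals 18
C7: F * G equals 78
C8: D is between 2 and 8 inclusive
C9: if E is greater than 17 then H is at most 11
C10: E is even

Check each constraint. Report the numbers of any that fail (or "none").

C1: G^2 + E^2 = 13^2 + 18^2 = 169 + 324 = 493, not 494 — does not hold.
C2: values 7, 9, 18, 6 are pairwise distinct — holds.
C3: G = 13 lies in [13, 16] — holds.
C4: H=11, G=13, D=6; 1 of them equals 13 — holds.
C5: F - E = 6 - 18 = -12 — holds.
C6: A=7, E=18, H=11; 1 of them equals 18 — holds.
C7: F * G = 6 * 13 = 78 — holds.
C8: D = 6 lies in [2, 8] — holds.
C9: E = 18 > 17, so we need H ≤ 11; H = 11 ≤ 11 — holds.
C10: E = 18 is even — holds.

Violated: 1.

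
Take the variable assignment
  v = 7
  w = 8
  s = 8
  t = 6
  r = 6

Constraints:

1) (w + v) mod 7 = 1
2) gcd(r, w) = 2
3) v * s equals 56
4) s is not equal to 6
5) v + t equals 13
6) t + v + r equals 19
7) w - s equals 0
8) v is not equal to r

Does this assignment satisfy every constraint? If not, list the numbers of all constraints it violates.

1) w + v = 15; 15 mod 7 = 1 — OK.
2) gcd(6, 8) = 2 — OK.
3) v * s = 7 * 8 = 56 — OK.
4) s = 8, and 8 ≠ 6 — OK.
5) v + t = 7 + 6 = 13 — OK.
6) t + v + r = 6 + 7 + 6 = 19 — OK.
7) w - s = 8 - 8 = 0 — OK.
8) v = 7, r = 6; distinct — OK.

The assignment satisfies every constraint.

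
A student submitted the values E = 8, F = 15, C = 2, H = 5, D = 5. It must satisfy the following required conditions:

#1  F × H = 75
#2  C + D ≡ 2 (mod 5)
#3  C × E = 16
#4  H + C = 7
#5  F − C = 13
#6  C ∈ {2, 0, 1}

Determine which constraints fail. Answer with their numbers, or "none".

#1 F × H = 15 × 5 = 75  true
#2 C + D = 7; 7 mod 5 = 2  true
#3 C × E = 2 × 8 = 16  true
#4 H + C = 5 + 2 = 7  true
#5 F − C = 15 − 2 = 13  true
#6 C = 2 is in {2, 0, 1}  true

The assignment satisfies every constraint.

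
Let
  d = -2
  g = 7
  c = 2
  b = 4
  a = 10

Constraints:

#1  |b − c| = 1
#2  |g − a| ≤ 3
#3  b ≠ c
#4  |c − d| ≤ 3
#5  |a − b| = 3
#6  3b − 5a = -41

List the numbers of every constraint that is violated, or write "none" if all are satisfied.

#1 |4 − 2| = 2, not 1  ✗
#2 |7 − 10| = 3; 3 ≤ 3  ✓
#3 b = 4, c = 2; distinct  ✓
#4 |2 − (-2)| = 4; 4 > 3, exceeds bound 3  ✗
#5 |10 − 4| = 6, not 3  ✗
#6 3b − 5a = 3(4) − 5(10) = -38, not -41  ✗

Violated: 1, 4, 5, and 6.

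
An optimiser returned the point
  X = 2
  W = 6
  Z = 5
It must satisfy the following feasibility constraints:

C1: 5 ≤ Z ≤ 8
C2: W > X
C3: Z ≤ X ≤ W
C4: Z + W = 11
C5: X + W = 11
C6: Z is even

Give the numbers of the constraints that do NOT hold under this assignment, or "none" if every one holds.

C1: Z = 5 lies in [5, 8] — holds.
C2: W = 6, X = 2; 6 > 2 — holds.
C3: values 5, 2, 6; Z = 5 is not ≤ X = 2 — fails.
C4: Z + W = 5 + 6 = 11 — holds.
C5: X + W = 2 + 6 = 8, not 11 — fails.
C6: Z = 5 is odd — fails.

Violated: 3, 5, and 6.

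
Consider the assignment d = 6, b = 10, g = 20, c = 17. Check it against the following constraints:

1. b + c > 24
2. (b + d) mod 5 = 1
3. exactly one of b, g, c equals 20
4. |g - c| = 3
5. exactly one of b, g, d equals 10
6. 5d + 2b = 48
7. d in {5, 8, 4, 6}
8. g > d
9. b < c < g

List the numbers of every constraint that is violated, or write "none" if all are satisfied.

Violated: 6.

1. b + c = 10 + 17 = 27; 27 > 24  ✔
2. b + d = 16; 16 mod 5 = 1  ✔
3. b=10, g=20, c=17; 1 of them equals 20  ✔
4. |20 - 17| = 3  ✔
5. b=10, g=20, d=6; 1 of them equals 10  ✔
6. 5d + 2b = 5(6) + 2(10) = 50, not 48  ✘
7. d = 6 is in {5, 8, 4, 6}  ✔
8. g = 20, d = 6; 20 > 6  ✔
9. values 10 < 17 < 20  ✔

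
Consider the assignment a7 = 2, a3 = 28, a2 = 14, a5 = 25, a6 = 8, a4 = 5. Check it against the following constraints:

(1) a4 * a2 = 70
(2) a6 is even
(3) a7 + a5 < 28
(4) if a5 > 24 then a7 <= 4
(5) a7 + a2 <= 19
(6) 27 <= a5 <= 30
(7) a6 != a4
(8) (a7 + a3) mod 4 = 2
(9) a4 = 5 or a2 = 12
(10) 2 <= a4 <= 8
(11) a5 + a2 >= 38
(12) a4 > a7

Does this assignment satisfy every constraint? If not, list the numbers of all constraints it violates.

(1) a4 * a2 = 5 * 14 = 70  OK
(2) a6 = 8 is even  OK
(3) a7 + a5 = 2 + 25 = 27; 27 < 28  OK
(4) a5 = 25 > 24, so we need a7 ≤ 4; a7 = 2 ≤ 4  OK
(5) a7 + a2 = 2 + 14 = 16; 16 ≤ 19  OK
(6) a5 = 25 is outside [27, 30]  FAIL
(7) a6 = 8, a4 = 5; distinct  OK
(8) a7 + a3 = 30; 30 mod 4 = 2  OK
(9) a4 = 5 = 5 (first disjunct)  OK
(10) a4 = 5 lies in [2, 8]  OK
(11) a5 + a2 = 25 + 14 = 39; 39 ≥ 38  OK
(12) a4 = 5, a7 = 2; 5 > 2  OK

Constraint 6 does not hold.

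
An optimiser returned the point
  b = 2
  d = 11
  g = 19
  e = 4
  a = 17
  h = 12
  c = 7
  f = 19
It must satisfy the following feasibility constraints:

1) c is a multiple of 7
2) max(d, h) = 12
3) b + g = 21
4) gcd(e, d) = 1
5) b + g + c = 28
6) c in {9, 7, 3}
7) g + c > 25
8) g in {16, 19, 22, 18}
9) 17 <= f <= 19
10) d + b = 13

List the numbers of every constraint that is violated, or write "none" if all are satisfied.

1) 7 / 7 = 1, so 7 divides 7  true
2) max(11, 12) = 12  true
3) b + g = 2 + 19 = 21  true
4) gcd(4, 11) = 1  true
5) b + g + c = 2 + 19 + 7 = 28  true
6) c = 7 is in {9, 7, 3}  true
7) g + c = 19 + 7 = 26; 26 > 25  true
8) g = 19 is in {16, 19, 22, 18}  true
9) f = 19 lies in [17, 19]  true
10) d + b = 11 + 2 = 13  true

The assignment satisfies every constraint.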